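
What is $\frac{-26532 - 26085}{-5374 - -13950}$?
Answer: $- \frac{52617}{8576} \approx -6.1354$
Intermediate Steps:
$\frac{-26532 - 26085}{-5374 - -13950} = - \frac{52617}{-5374 + \left(-2741 + 16691\right)} = - \frac{52617}{-5374 + 13950} = - \frac{52617}{8576}$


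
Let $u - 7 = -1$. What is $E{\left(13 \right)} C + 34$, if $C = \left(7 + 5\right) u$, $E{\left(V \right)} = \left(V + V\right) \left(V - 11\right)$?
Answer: $3778$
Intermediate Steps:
$u = 6$ ($u = 7 - 1 = 6$)
$E{\left(V \right)} = 2 V \left(-11 + V\right)$
$C = 72$ ($C = \left(7 + 5\right) 6 = 12 \cdot 6 = 72$)
$E{\left(13 \right)} C + 34 = 2 \cdot 13 \left(-11 + 13\right) 72 + 34 = 2 \cdot 13 \cdot 2 \cdot 72 + 34 = 52 \cdot 72 + 34 = 3744 + 34 = 3778$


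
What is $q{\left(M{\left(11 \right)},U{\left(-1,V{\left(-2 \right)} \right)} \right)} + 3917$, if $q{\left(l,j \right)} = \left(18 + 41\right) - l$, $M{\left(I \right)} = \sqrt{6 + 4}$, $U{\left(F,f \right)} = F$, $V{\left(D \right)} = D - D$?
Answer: $3976 - \sqrt{10} \approx 3972.8$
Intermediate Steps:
$V{\left(D \right)} = 0$
$M{\left(I \right)} = \sqrt{10}$
$q{\left(l,j \right)} = 59 - l$
$q{\left(M{\left(11 \right)},U{\left(-1,V{\left(-2 \right)} \right)} \right)} + 3917 = \left(59 - \sqrt{10}\right) + 3917 = 3976 - \sqrt{10}$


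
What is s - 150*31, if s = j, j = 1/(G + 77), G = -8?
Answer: -320849/69 ≈ -4650.0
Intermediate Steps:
j = 1/69 (j = 1/(-8 + 77) = 1/69 ≈ 0.014493)
s = 1/69 ≈ 0.014493
s - 150*31 = 1/69 - 150*31 = 1/69 - 4650 = -320849/69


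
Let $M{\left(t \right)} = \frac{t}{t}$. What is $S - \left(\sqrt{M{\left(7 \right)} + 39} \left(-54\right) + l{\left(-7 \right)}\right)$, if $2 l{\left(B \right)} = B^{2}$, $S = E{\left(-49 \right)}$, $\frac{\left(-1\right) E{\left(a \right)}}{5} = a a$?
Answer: $- \frac{24059}{2} + 108 \sqrt{10} \approx -11688.0$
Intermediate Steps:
$M{\left(t \right)} = 1$
$E{\left(a \right)} = - 5 a^{2}$ ($E{\left(a \right)} = - 5 a a = - 5 a^{2}$)
$S = -12005$ ($S = - 5 \left(-49\right)^{2} = \left(-5\right) 2401 = -12005$)
$l{\left(B \right)} = \frac{B^{2}}{2}$
$S - \left(\sqrt{M{\left(7 \right)} + 39} \left(-54\right) + l{\left(-7 \right)}\right) = -12005 - \left(\sqrt{1 + 39} \left(-54\right) + \frac{\left(-7\right)^{2}}{2}\right) = -12005 - \left(\sqrt{40} \left(-54\right) + \frac{1}{2} \cdot 49\right) = -12005 - \left(2 \sqrt{10} \left(-54\right) + \frac{49}{2}\right) = -12005 - \left(- 108 \sqrt{10} + \frac{49}{2}\right) = -12005 - \left(\frac{49}{2} - 108 \sqrt{10}\right) = - \frac{24059}{2} + 108 \sqrt{10}$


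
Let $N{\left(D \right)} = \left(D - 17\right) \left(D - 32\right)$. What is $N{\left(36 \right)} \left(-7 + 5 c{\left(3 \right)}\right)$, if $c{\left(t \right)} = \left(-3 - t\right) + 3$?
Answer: $-1672$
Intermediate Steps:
$c{\left(t \right)} = - t$
$N{\left(D \right)} = \left(-32 + D\right) \left(-17 + D\right)$ ($N{\left(D \right)} = \left(-17 + D\right) \left(-32 + D\right) = \left(-32 + D\right) \left(-17 + D\right)$)
$N{\left(36 \right)} \left(-7 + 5 c{\left(3 \right)}\right) = \left(544 + 36^{2} - 1764\right) \left(-7 + 5 \left(\left(-1\right) 3\right)\right) = \left(544 + 1296 - 1764\right) \left(-7 + 5 \left(-3\right)\right) = 76 \left(-7 - 15\right) = 76 \left(-22\right) = -1672$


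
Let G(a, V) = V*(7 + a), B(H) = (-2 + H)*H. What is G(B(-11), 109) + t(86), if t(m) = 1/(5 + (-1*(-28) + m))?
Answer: 1945651/119 ≈ 16350.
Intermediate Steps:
B(H) = H*(-2 + H)
t(m) = 1/(33 + m) (t(m) = 1/(5 + (28 + m)) = 1/(33 + m))
G(B(-11), 109) + t(86) = 109*(7 - 11*(-2 - 11)) + 1/(33 + 86) = 109*(7 - 11*(-13)) + 1/119 = 109*(7 + 143) + 1/119 = 109*150 + 1/119 = 16350 + 1/119 = 1945651/119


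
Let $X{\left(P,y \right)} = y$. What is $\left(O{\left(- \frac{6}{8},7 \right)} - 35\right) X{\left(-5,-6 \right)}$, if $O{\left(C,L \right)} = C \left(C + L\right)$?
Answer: $\frac{1905}{8} \approx 238.13$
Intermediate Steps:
$\left(O{\left(- \frac{6}{8},7 \right)} - 35\right) X{\left(-5,-6 \right)} = \left(- \frac{6}{8} \left(- \frac{6}{8} + 7\right) - 35\right) \left(-6\right) = \left(\left(-6\right) \frac{1}{8} \left(\left(-6\right) \frac{1}{8} + 7\right) - 35\right) \left(-6\right) = \left(- \frac{3 \left(- \frac{3}{4} + 7\right)}{4} - 35\right) \left(-6\right) = \left(\left(- \frac{3}{4}\right) \frac{25}{4} - 35\right) \left(-6\right) = \left(- \frac{75}{16} - 35\right) \left(-6\right) = \left(- \frac{635}{16}\right) \left(-6\right) = \frac{1905}{8}$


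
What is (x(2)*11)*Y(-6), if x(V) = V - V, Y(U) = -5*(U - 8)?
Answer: 0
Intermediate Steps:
Y(U) = 40 - 5*U (Y(U) = -5*(-8 + U) = 40 - 5*U)
x(V) = 0
(x(2)*11)*Y(-6) = (0*11)*(40 - 5*(-6)) = 0*(40 + 30) = 0*70 = 0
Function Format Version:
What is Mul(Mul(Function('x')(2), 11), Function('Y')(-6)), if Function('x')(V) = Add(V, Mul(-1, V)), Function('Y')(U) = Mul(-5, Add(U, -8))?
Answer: 0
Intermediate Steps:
Function('Y')(U) = Add(40, Mul(-5, U)) (Function('Y')(U) = Mul(-5, Add(-8, U)) = Add(40, Mul(-5, U)))
Function('x')(V) = 0
Mul(Mul(Function('x')(2), 11), Function('Y')(-6)) = Mul(Mul(0, 11), Add(40, Mul(-5, -6))) = Mul(0, Add(40, 30)) = Mul(0, 70) = 0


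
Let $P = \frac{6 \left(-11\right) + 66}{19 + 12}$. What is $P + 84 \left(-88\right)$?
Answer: $-7392$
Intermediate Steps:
$P = 0$ ($P = \frac{-66 + 66}{31} = 0 \cdot \frac{1}{31} = 0$)
$P + 84 \left(-88\right) = 0 + 84 \left(-88\right) = 0 - 7392 = -7392$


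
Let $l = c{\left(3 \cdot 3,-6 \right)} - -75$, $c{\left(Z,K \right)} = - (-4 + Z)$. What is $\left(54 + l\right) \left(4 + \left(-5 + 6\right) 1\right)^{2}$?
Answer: $3100$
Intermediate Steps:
$c{\left(Z,K \right)} = 4 - Z$
$l = 70$ ($l = \left(4 - 3 \cdot 3\right) - -75 = \left(4 - 9\right) + 75 = -5 + 75 = 70$)
$\left(54 + l\right) \left(4 + \left(-5 + 6\right) 1\right)^{2} = \left(54 + 70\right) \left(4 + \left(-5 + 6\right) 1\right)^{2} = 124 \left(4 + 1 \cdot 1\right)^{2} = 124 \left(4 + 1\right)^{2} = 124 \cdot 5^{2} = 124 \cdot 25 = 3100$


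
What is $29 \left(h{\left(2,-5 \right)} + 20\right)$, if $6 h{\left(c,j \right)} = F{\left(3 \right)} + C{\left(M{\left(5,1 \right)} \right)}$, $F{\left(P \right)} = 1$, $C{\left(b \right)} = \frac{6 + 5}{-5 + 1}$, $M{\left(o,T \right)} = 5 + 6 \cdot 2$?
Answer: $\frac{13717}{24} \approx 571.54$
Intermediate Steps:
$M{\left(o,T \right)} = 17$ ($M{\left(o,T \right)} = 5 + 12 = 17$)
$C{\left(b \right)} = - \frac{11}{4}$ ($C{\left(b \right)} = \frac{11}{-4} = 11 \left(- \frac{1}{4}\right) = - \frac{11}{4}$)
$h{\left(c,j \right)} = - \frac{7}{24}$ ($h{\left(c,j \right)} = \frac{1 - \frac{11}{4}}{6} = \frac{1}{6} \left(- \frac{7}{4}\right) = - \frac{7}{24}$)
$29 \left(h{\left(2,-5 \right)} + 20\right) = 29 \left(- \frac{7}{24} + 20\right) = 29 \cdot \frac{473}{24} = \frac{13717}{24}$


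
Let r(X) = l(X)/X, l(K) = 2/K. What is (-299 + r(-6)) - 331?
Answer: -11339/18 ≈ -629.94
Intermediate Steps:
r(X) = 2/X**2 (r(X) = (2/X)/X = 2/X**2)
(-299 + r(-6)) - 331 = (-299 + 2/(-6)**2) - 331 = (-299 + 2*(1/36)) - 331 = (-299 + 1/18) - 331 = -5381/18 - 331 = -11339/18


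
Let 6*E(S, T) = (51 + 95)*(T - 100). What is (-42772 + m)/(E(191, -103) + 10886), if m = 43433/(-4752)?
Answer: -203295977/28256976 ≈ -7.1945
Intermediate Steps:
m = -43433/4752 (m = 43433*(-1/4752) = -43433/4752 ≈ -9.1399)
E(S, T) = -7300/3 + 73*T/3 (E(S, T) = ((51 + 95)*(T - 100))/6 = (146*(-100 + T))/6 = (-14600 + 146*T)/6 = -7300/3 + 73*T/3)
(-42772 + m)/(E(191, -103) + 10886) = (-42772 - 43433/4752)/((-7300/3 + (73/3)*(-103)) + 10886) = -203295977/(4752*((-7300/3 - 7519/3) + 10886)) = -203295977/(4752*(-14819/3 + 10886)) = -203295977/(4752*17839/3) = -203295977/4752*3/17839 = -203295977/28256976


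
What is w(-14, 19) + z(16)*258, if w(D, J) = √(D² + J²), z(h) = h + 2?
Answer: 4644 + √557 ≈ 4667.6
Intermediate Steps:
z(h) = 2 + h
w(-14, 19) + z(16)*258 = √((-14)² + 19²) + (2 + 16)*258 = √(196 + 361) + 18*258 = √557 + 4644 = 4644 + √557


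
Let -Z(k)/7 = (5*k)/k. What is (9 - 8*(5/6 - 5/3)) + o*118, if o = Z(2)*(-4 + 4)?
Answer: 47/3 ≈ 15.667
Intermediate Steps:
Z(k) = -35 (Z(k) = -7*5*k/k = -7*5 = -35)
o = 0 (o = -35*(-4 + 4) = -35*0 = 0)
(9 - 8*(5/6 - 5/3)) + o*118 = (9 - 8*(5/6 - 5/3)) + 0*118 = (9 - 8*(5*(1/6) - 5*1/3)) + 0 = (9 - 8*(5/6 - 5/3)) + 0 = (9 - 8*(-5/6)) + 0 = (9 + 20/3) + 0 = 47/3 + 0 = 47/3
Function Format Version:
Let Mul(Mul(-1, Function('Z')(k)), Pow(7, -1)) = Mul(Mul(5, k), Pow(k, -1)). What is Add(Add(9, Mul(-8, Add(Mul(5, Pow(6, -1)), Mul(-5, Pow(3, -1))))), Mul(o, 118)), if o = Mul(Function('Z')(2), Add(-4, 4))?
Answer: Rational(47, 3) ≈ 15.667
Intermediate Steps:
Function('Z')(k) = -35 (Function('Z')(k) = Mul(-7, Mul(Mul(5, k), Pow(k, -1))) = Mul(-7, 5) = -35)
o = 0 (o = Mul(-35, Add(-4, 4)) = Mul(-35, 0) = 0)
Add(Add(9, Mul(-8, Add(Mul(5, Pow(6, -1)), Mul(-5, Pow(3, -1))))), Mul(o, 118)) = Add(Add(9, Mul(-8, Add(Mul(5, Pow(6, -1)), Mul(-5, Pow(3, -1))))), Mul(0, 118)) = Add(Add(9, Mul(-8, Add(Mul(5, Rational(1, 6)), Mul(-5, Rational(1, 3))))), 0) = Add(Add(9, Mul(-8, Add(Rational(5, 6), Rational(-5, 3)))), 0) = Add(Add(9, Mul(-8, Rational(-5, 6))), 0) = Add(Add(9, Rational(20, 3)), 0) = Add(Rational(47, 3), 0) = Rational(47, 3)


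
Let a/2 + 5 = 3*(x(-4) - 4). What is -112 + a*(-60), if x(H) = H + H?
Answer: 4808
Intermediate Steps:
x(H) = 2*H
a = -82 (a = -10 + 2*(3*(2*(-4) - 4)) = -10 + 2*(3*(-8 - 4)) = -10 + 2*(3*(-12)) = -10 + 2*(-36) = -10 - 72 = -82)
-112 + a*(-60) = -112 - 82*(-60) = -112 + 4920 = 4808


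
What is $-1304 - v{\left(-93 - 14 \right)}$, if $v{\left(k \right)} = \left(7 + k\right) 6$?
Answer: $-704$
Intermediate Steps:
$v{\left(k \right)} = 42 + 6 k$
$-1304 - v{\left(-93 - 14 \right)} = -1304 - \left(42 + 6 \left(-93 - 14\right)\right) = -1304 - \left(42 + 6 \left(-107\right)\right) = -1304 - \left(42 - 642\right) = -1304 - -600 = -1304 + 600 = -704$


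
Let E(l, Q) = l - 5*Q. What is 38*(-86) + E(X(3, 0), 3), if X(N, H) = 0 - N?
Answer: -3286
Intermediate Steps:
X(N, H) = -N
38*(-86) + E(X(3, 0), 3) = 38*(-86) + (-1*3 - 5*3) = -3268 + (-3 - 15) = -3268 - 18 = -3286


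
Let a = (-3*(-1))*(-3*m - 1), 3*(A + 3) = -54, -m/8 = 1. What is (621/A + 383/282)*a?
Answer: -1280939/658 ≈ -1946.7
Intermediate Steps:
m = -8 (m = -8*1 = -8)
A = -21 (A = -3 + (1/3)*(-54) = -3 - 18 = -21)
a = 69 (a = (-3*(-1))*(-3*(-8) - 1) = 3*(24 - 1) = 3*23 = 69)
(621/A + 383/282)*a = (621/(-21) + 383/282)*69 = (621*(-1/21) + 383*(1/282))*69 = (-207/7 + 383/282)*69 = -55693/1974*69 = -1280939/658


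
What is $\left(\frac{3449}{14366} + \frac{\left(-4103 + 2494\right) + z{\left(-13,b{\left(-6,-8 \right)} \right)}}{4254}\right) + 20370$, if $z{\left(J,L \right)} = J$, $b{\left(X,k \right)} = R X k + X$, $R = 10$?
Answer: $\frac{622431223537}{30556482} \approx 20370.0$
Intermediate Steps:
$b{\left(X,k \right)} = X + 10 X k$ ($b{\left(X,k \right)} = 10 X k + X = X + 10 X k$)
$\left(\frac{3449}{14366} + \frac{\left(-4103 + 2494\right) + z{\left(-13,b{\left(-6,-8 \right)} \right)}}{4254}\right) + 20370 = \left(\frac{3449}{14366} + \frac{\left(-4103 + 2494\right) - 13}{4254}\right) + 20370 = \left(3449 \cdot \frac{1}{14366} + \left(-1609 - 13\right) \frac{1}{4254}\right) + 20370 = \left(\frac{3449}{14366} - \frac{811}{2127}\right) + 20370 = - \frac{4314803}{30556482} + 20370 = \frac{622431223537}{30556482}$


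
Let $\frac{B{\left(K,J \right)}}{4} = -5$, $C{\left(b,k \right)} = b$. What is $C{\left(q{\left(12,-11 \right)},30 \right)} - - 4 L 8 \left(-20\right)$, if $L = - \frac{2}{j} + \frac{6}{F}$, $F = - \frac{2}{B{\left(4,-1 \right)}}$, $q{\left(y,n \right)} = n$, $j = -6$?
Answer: $- \frac{115873}{3} \approx -38624.0$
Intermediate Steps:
$B{\left(K,J \right)} = -20$ ($B{\left(K,J \right)} = 4 \left(-5\right) = -20$)
$F = \frac{1}{10}$ ($F = - \frac{2}{-20} = \left(-2\right) \left(- \frac{1}{20}\right) = \frac{1}{10} \approx 0.1$)
$L = \frac{181}{3}$ ($L = - \frac{2}{-6} + 6 \frac{1}{\frac{1}{10}} = \left(-2\right) \left(- \frac{1}{6}\right) + 6 \cdot 10 = \frac{1}{3} + 60 = \frac{181}{3} \approx 60.333$)
$C{\left(q{\left(12,-11 \right)},30 \right)} - - 4 L 8 \left(-20\right) = -11 - \left(-4\right) \frac{181}{3} \cdot 8 \left(-20\right) = -11 - \left(- \frac{724}{3}\right) 8 \left(-20\right) = -11 - \left(- \frac{5792}{3}\right) \left(-20\right) = -11 - \frac{115840}{3} = - \frac{115873}{3}$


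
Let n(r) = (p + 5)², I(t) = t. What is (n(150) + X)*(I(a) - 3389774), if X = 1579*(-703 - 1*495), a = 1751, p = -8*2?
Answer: 6408516652983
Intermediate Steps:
p = -16
n(r) = 121 (n(r) = (-16 + 5)² = (-11)² = 121)
X = -1891642 (X = 1579*(-703 - 495) = 1579*(-1198) = -1891642)
(n(150) + X)*(I(a) - 3389774) = (121 - 1891642)*(1751 - 3389774) = -1891521*(-3388023) = 6408516652983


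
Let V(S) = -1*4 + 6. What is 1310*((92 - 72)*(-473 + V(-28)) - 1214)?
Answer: -13930540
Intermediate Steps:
V(S) = 2 (V(S) = -4 + 6 = 2)
1310*((92 - 72)*(-473 + V(-28)) - 1214) = 1310*((92 - 72)*(-473 + 2) - 1214) = 1310*(20*(-471) - 1214) = 1310*(-9420 - 1214) = 1310*(-10634) = -13930540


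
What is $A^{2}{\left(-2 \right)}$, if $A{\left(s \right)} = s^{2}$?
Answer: $16$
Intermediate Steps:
$A^{2}{\left(-2 \right)} = \left(\left(-2\right)^{2}\right)^{2} = 4^{2} = 16$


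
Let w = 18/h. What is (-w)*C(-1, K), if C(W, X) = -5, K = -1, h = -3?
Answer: -30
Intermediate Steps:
w = -6 (w = 18/(-3) = 18*(-⅓) = -6)
(-w)*C(-1, K) = -1*(-6)*(-5) = 6*(-5) = -30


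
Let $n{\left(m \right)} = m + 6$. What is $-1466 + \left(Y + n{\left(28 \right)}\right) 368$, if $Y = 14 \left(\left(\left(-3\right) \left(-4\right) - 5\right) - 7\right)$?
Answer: $11046$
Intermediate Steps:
$n{\left(m \right)} = 6 + m$
$Y = 0$ ($Y = 14 \left(\left(12 - 5\right) - 7\right) = 14 \left(7 - 7\right) = 14 \cdot 0 = 0$)
$-1466 + \left(Y + n{\left(28 \right)}\right) 368 = -1466 + \left(0 + \left(6 + 28\right)\right) 368 = -1466 + \left(0 + 34\right) 368 = -1466 + 34 \cdot 368 = -1466 + 12512 = 11046$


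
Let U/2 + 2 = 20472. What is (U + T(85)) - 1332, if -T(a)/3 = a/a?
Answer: 39605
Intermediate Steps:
T(a) = -3 (T(a) = -3*a/a = -3*1 = -3)
U = 40940 (U = -4 + 2*20472 = -4 + 40944 = 40940)
(U + T(85)) - 1332 = (40940 - 3) - 1332 = 40937 - 1332 = 39605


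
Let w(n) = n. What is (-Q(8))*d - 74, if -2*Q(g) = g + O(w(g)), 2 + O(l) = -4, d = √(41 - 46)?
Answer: -74 + I*√5 ≈ -74.0 + 2.2361*I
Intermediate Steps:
d = I*√5 (d = √(-5) = I*√5 ≈ 2.2361*I)
O(l) = -6 (O(l) = -2 - 4 = -6)
Q(g) = 3 - g/2 (Q(g) = -(g - 6)/2 = -(-6 + g)/2 = 3 - g/2)
(-Q(8))*d - 74 = (-(3 - ½*8))*(I*√5) - 74 = (-(3 - 4))*(I*√5) - 74 = (-1*(-1))*(I*√5) - 74 = 1*(I*√5) - 74 = I*√5 - 74 = -74 + I*√5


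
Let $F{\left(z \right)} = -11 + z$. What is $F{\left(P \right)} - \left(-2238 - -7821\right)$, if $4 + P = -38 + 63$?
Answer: $-5573$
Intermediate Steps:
$P = 21$ ($P = -4 + \left(-38 + 63\right) = -4 + 25 = 21$)
$F{\left(P \right)} - \left(-2238 - -7821\right) = \left(-11 + 21\right) - \left(-2238 - -7821\right) = 10 - \left(-2238 + 7821\right) = 10 - 5583 = -5573$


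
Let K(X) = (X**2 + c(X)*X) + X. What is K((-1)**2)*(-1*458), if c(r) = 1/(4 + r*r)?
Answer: -5038/5 ≈ -1007.6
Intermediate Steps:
c(r) = 1/(4 + r**2)
K(X) = X + X**2 + X/(4 + X**2) (K(X) = (X**2 + X/(4 + X**2)) + X = X + X**2 + X/(4 + X**2))
K((-1)**2)*(-1*458) = ((-1)**2*(1 + (1 + (-1)**2)*(4 + ((-1)**2)**2))/(4 + ((-1)**2)**2))*(-1*458) = (1*(1 + (1 + 1)*(4 + 1**2))/(4 + 1**2))*(-458) = (1*(1 + 2*(4 + 1))/(4 + 1))*(-458) = (1*(1 + 2*5)/5)*(-458) = (1*(1/5)*(1 + 10))*(-458) = (1*(1/5)*11)*(-458) = (11/5)*(-458) = -5038/5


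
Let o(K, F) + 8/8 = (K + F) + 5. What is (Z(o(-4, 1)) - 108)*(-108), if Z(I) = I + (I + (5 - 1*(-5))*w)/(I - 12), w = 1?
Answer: 11664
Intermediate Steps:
o(K, F) = 4 + F + K (o(K, F) = -1 + ((K + F) + 5) = -1 + ((F + K) + 5) = -1 + (5 + F + K) = 4 + F + K)
Z(I) = I + (10 + I)/(-12 + I) (Z(I) = I + (I + (5 - 1*(-5))*1)/(I - 12) = I + (I + (5 + 5)*1)/(-12 + I) = I + (I + 10*1)/(-12 + I) = I + (I + 10)/(-12 + I) = I + (10 + I)/(-12 + I))
(Z(o(-4, 1)) - 108)*(-108) = ((10 + (4 + 1 - 4)² - 11*(4 + 1 - 4))/(-12 + (4 + 1 - 4)) - 108)*(-108) = ((10 + 1² - 11*1)/(-12 + 1) - 108)*(-108) = ((10 + 1 - 11)/(-11) - 108)*(-108) = (-1/11*0 - 108)*(-108) = (0 - 108)*(-108) = -108*(-108) = 11664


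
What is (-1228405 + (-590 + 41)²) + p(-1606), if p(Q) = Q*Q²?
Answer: -4143180020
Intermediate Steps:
p(Q) = Q³
(-1228405 + (-590 + 41)²) + p(-1606) = (-1228405 + (-590 + 41)²) + (-1606)³ = (-1228405 + (-549)²) - 4142253016 = (-1228405 + 301401) - 4142253016 = -927004 - 4142253016 = -4143180020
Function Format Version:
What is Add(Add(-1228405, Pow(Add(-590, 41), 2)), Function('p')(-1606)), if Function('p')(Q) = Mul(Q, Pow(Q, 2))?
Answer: -4143180020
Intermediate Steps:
Function('p')(Q) = Pow(Q, 3)
Add(Add(-1228405, Pow(Add(-590, 41), 2)), Function('p')(-1606)) = Add(Add(-1228405, Pow(Add(-590, 41), 2)), Pow(-1606, 3)) = Add(Add(-1228405, Pow(-549, 2)), -4142253016) = Add(Add(-1228405, 301401), -4142253016) = Add(-927004, -4142253016) = -4143180020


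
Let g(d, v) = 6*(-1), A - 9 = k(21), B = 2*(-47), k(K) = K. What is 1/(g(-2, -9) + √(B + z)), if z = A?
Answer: -3/50 - 2*I/25 ≈ -0.06 - 0.08*I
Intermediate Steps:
B = -94
A = 30 (A = 9 + 21 = 30)
z = 30
g(d, v) = -6
1/(g(-2, -9) + √(B + z)) = 1/(-6 + √(-94 + 30)) = 1/(-6 + √(-64)) = 1/(-6 + 8*I) = (-6 - 8*I)/100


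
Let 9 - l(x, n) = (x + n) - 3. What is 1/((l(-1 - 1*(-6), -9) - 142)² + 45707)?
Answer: 1/61583 ≈ 1.6238e-5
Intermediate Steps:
l(x, n) = 12 - n - x (l(x, n) = 9 - ((x + n) - 3) = 9 - ((n + x) - 3) = 9 - (-3 + n + x) = 9 + (3 - n - x) = 12 - n - x)
1/((l(-1 - 1*(-6), -9) - 142)² + 45707) = 1/(((12 - 1*(-9) - (-1 - 1*(-6))) - 142)² + 45707) = 1/(((12 + 9 - (-1 + 6)) - 142)² + 45707) = 1/(((12 + 9 - 1*5) - 142)² + 45707) = 1/(((12 + 9 - 5) - 142)² + 45707) = 1/((16 - 142)² + 45707) = 1/((-126)² + 45707) = 1/(15876 + 45707) = 1/61583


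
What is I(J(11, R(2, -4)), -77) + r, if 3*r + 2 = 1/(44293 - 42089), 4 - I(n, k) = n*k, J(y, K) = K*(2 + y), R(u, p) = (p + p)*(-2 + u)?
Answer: 7347/2204 ≈ 3.3335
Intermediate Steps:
R(u, p) = 2*p*(-2 + u) (R(u, p) = (2*p)*(-2 + u) = 2*p*(-2 + u))
I(n, k) = 4 - k*n (I(n, k) = 4 - n*k = 4 - k*n)
r = -1469/2204 (r = -⅔ + 1/(3*(44293 - 42089)) = -⅔ + (⅓)/2204 = -⅔ + (⅓)*(1/2204) = -⅔ + 1/6612 = -1469/2204 ≈ -0.66652)
I(J(11, R(2, -4)), -77) + r = (4 - 1*(-77)*(2*(-4)*(-2 + 2))*(2 + 11)) - 1469/2204 = (4 - 1*(-77)*(2*(-4)*0)*13) - 1469/2204 = (4 - 1*(-77)*0*13) - 1469/2204 = (4 - 1*(-77)*0) - 1469/2204 = (4 + 0) - 1469/2204 = 4 - 1469/2204 = 7347/2204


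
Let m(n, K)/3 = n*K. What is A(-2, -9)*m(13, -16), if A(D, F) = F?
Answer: 5616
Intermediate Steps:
m(n, K) = 3*K*n (m(n, K) = 3*(n*K) = 3*(K*n) = 3*K*n)
A(-2, -9)*m(13, -16) = -27*(-16)*13 = -9*(-624) = 5616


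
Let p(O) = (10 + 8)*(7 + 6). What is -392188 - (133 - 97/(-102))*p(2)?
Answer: -7200053/17 ≈ -4.2353e+5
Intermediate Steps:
p(O) = 234 (p(O) = 18*13 = 234)
-392188 - (133 - 97/(-102))*p(2) = -392188 - (133 - 97/(-102))*234 = -392188 - (133 - 97*(-1/102))*234 = -392188 - (133 + 97/102)*234 = -392188 - 13663*234/102 = -392188 - 1*532857/17 = -392188 - 532857/17 = -7200053/17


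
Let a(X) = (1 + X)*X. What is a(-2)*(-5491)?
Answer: -10982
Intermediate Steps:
a(X) = X*(1 + X)
a(-2)*(-5491) = -2*(1 - 2)*(-5491) = -2*(-1)*(-5491) = 2*(-5491) = -10982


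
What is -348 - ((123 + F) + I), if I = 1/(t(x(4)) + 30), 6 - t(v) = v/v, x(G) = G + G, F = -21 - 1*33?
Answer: -14596/35 ≈ -417.03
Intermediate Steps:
F = -54 (F = -21 - 33 = -54)
x(G) = 2*G
t(v) = 5 (t(v) = 6 - v/v = 6 - 1*1 = 6 - 1 = 5)
I = 1/35 (I = 1/(5 + 30) = 1/35 ≈ 0.028571)
-348 - ((123 + F) + I) = -348 - ((123 - 54) + 1/35) = -348 - (69 + 1/35) = -348 - 1*2416/35 = -348 - 2416/35 = -14596/35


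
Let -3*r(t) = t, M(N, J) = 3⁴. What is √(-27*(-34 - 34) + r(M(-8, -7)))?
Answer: 3*√201 ≈ 42.532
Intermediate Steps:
M(N, J) = 81
r(t) = -t/3
√(-27*(-34 - 34) + r(M(-8, -7))) = √(-27*(-34 - 34) - ⅓*81) = √(-27*(-68) - 27) = √(1836 - 27) = √1809 = 3*√201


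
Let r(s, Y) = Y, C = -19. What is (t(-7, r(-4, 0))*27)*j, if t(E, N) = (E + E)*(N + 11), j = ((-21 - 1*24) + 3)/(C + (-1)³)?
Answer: -43659/5 ≈ -8731.8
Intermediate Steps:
j = 21/10 (j = ((-21 - 1*24) + 3)/(-19 + (-1)³) = ((-21 - 24) + 3)/(-19 - 1) = (-45 + 3)/(-20) = -42*(-1/20) = 21/10 ≈ 2.1000)
t(E, N) = 2*E*(11 + N) (t(E, N) = (2*E)*(11 + N) = 2*E*(11 + N))
(t(-7, r(-4, 0))*27)*j = ((2*(-7)*(11 + 0))*27)*(21/10) = ((2*(-7)*11)*27)*(21/10) = -154*27*(21/10) = -4158*21/10 = -43659/5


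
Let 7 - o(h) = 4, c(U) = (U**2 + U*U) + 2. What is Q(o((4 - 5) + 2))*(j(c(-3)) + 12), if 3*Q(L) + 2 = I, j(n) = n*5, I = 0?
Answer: -224/3 ≈ -74.667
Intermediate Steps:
c(U) = 2 + 2*U**2 (c(U) = (U**2 + U**2) + 2 = 2*U**2 + 2 = 2 + 2*U**2)
o(h) = 3 (o(h) = 7 - 1*4 = 7 - 4 = 3)
j(n) = 5*n
Q(L) = -2/3 (Q(L) = -2/3 + (1/3)*0 = -2/3 + 0 = -2/3)
Q(o((4 - 5) + 2))*(j(c(-3)) + 12) = -2*(5*(2 + 2*(-3)**2) + 12)/3 = -2*(5*(2 + 2*9) + 12)/3 = -2*(5*(2 + 18) + 12)/3 = -2*(5*20 + 12)/3 = -2*(100 + 12)/3 = -2/3*112 = -224/3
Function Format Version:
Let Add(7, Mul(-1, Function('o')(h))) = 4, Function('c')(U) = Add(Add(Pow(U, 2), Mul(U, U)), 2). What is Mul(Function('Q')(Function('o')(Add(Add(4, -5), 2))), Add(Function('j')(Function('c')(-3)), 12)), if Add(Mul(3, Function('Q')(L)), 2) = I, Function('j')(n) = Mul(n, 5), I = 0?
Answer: Rational(-224, 3) ≈ -74.667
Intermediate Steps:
Function('c')(U) = Add(2, Mul(2, Pow(U, 2))) (Function('c')(U) = Add(Add(Pow(U, 2), Pow(U, 2)), 2) = Add(Mul(2, Pow(U, 2)), 2) = Add(2, Mul(2, Pow(U, 2))))
Function('o')(h) = 3 (Function('o')(h) = Add(7, Mul(-1, 4)) = Add(7, -4) = 3)
Function('j')(n) = Mul(5, n)
Function('Q')(L) = Rational(-2, 3) (Function('Q')(L) = Add(Rational(-2, 3), Mul(Rational(1, 3), 0)) = Add(Rational(-2, 3), 0) = Rational(-2, 3))
Mul(Function('Q')(Function('o')(Add(Add(4, -5), 2))), Add(Function('j')(Function('c')(-3)), 12)) = Mul(Rational(-2, 3), Add(Mul(5, Add(2, Mul(2, Pow(-3, 2)))), 12)) = Mul(Rational(-2, 3), Add(Mul(5, Add(2, Mul(2, 9))), 12)) = Mul(Rational(-2, 3), Add(Mul(5, Add(2, 18)), 12)) = Mul(Rational(-2, 3), Add(Mul(5, 20), 12)) = Mul(Rational(-2, 3), Add(100, 12)) = Mul(Rational(-2, 3), 112) = Rational(-224, 3)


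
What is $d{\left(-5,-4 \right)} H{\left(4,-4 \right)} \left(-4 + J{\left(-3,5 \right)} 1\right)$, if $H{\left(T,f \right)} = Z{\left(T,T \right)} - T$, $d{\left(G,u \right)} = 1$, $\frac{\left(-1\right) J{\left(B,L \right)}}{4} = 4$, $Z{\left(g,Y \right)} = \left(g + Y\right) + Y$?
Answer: $-160$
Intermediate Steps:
$Z{\left(g,Y \right)} = g + 2 Y$ ($Z{\left(g,Y \right)} = \left(Y + g\right) + Y = g + 2 Y$)
$J{\left(B,L \right)} = -16$ ($J{\left(B,L \right)} = \left(-4\right) 4 = -16$)
$H{\left(T,f \right)} = 2 T$ ($H{\left(T,f \right)} = \left(T + 2 T\right) - T = 3 T - T = 2 T$)
$d{\left(-5,-4 \right)} H{\left(4,-4 \right)} \left(-4 + J{\left(-3,5 \right)} 1\right) = 1 \cdot 2 \cdot 4 \left(-4 - 16\right) = 1 \cdot 8 \left(-4 - 16\right) = 8 \left(-20\right) = -160$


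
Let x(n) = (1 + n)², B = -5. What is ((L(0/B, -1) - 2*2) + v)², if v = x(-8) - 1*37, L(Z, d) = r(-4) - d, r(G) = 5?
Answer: 196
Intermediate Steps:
L(Z, d) = 5 - d
v = 12 (v = (1 - 8)² - 1*37 = (-7)² - 37 = 49 - 37 = 12)
((L(0/B, -1) - 2*2) + v)² = (((5 - 1*(-1)) - 2*2) + 12)² = (((5 + 1) - 4) + 12)² = ((6 - 4) + 12)² = (2 + 12)² = 14² = 196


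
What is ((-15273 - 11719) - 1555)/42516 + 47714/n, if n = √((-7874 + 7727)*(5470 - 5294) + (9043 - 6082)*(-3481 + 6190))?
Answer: -28547/42516 + 47714*√163173/1142211 ≈ 16.203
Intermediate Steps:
n = 7*√163173 (n = √(-147*176 + 2961*2709) = √(-25872 + 8021349) = √7995477 = 7*√163173 ≈ 2827.6)
((-15273 - 11719) - 1555)/42516 + 47714/n = ((-15273 - 11719) - 1555)/42516 + 47714/((7*√163173)) = (-26992 - 1555)*(1/42516) + 47714*(√163173/1142211) = -28547*1/42516 + 47714*√163173/1142211 = -28547/42516 + 47714*√163173/1142211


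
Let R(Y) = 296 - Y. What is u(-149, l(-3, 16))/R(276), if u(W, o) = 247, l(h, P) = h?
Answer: 247/20 ≈ 12.350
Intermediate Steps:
u(-149, l(-3, 16))/R(276) = 247/(296 - 1*276) = 247/(296 - 276) = 247/20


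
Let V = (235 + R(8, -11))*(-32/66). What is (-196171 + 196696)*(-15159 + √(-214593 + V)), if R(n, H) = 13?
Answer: -7958475 + 175*I*√233822721/11 ≈ -7.9585e+6 + 2.4327e+5*I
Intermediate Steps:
V = -3968/33 (V = (235 + 13)*(-32/66) = 248*(-32*1/66) = 248*(-16/33) = -3968/33 ≈ -120.24)
(-196171 + 196696)*(-15159 + √(-214593 + V)) = (-196171 + 196696)*(-15159 + √(-214593 - 3968/33)) = 525*(-15159 + √(-7085537/33)) = 525*(-15159 + I*√233822721/33) = -7958475 + 175*I*√233822721/11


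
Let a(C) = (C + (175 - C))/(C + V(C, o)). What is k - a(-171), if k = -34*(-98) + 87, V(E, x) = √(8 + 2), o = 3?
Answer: 99970714/29231 + 175*√10/29231 ≈ 3420.0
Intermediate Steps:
V(E, x) = √10
a(C) = 175/(C + √10) (a(C) = (C + (175 - C))/(C + √10) = 175/(C + √10))
k = 3419 (k = 3332 + 87 = 3419)
k - a(-171) = 3419 - 175/(-171 + √10)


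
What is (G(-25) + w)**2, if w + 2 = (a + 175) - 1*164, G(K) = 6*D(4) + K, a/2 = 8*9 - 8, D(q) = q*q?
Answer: 43264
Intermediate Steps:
D(q) = q**2
a = 128 (a = 2*(8*9 - 8) = 2*(72 - 8) = 2*64 = 128)
G(K) = 96 + K (G(K) = 6*4**2 + K = 6*16 + K = 96 + K)
w = 137 (w = -2 + ((128 + 175) - 1*164) = -2 + (303 - 164) = -2 + 139 = 137)
(G(-25) + w)**2 = ((96 - 25) + 137)**2 = (71 + 137)**2 = 208**2 = 43264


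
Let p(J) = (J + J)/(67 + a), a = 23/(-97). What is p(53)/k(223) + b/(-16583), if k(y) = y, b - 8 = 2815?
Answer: -1953161699/11974153142 ≈ -0.16311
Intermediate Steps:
b = 2823 (b = 8 + 2815 = 2823)
a = -23/97 (a = 23*(-1/97) = -23/97 ≈ -0.23711)
p(J) = 97*J/3238 (p(J) = (J + J)/(67 - 23/97) = (2*J)/(6476/97) = (2*J)*(97/6476) = 97*J/3238)
p(53)/k(223) + b/(-16583) = ((97/3238)*53)/223 + 2823/(-16583) = (5141/3238)*(1/223) + 2823*(-1/16583) = 5141/722074 - 2823/16583 = -1953161699/11974153142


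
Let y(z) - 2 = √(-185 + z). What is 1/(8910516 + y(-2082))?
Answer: 8910518/79397331030591 - I*√2267/79397331030591 ≈ 1.1223e-7 - 5.9968e-13*I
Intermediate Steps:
y(z) = 2 + √(-185 + z)
1/(8910516 + y(-2082)) = 1/(8910516 + (2 + √(-185 - 2082))) = 1/(8910516 + (2 + √(-2267))) = 1/(8910516 + (2 + I*√2267)) = 1/(8910518 + I*√2267)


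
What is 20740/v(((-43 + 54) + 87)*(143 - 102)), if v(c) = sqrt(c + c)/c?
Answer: 145180*sqrt(41) ≈ 9.2961e+5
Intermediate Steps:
v(c) = sqrt(2)/sqrt(c) (v(c) = sqrt(2*c)/c = (sqrt(2)*sqrt(c))/c = sqrt(2)/sqrt(c))
20740/v(((-43 + 54) + 87)*(143 - 102)) = 20740/((sqrt(2)/sqrt(((-43 + 54) + 87)*(143 - 102)))) = 20740/((sqrt(2)/sqrt((11 + 87)*41))) = 20740/((sqrt(2)/sqrt(98*41))) = 20740/((sqrt(2)/sqrt(4018))) = 20740/((sqrt(2)*(sqrt(82)/574))) = 20740/((sqrt(41)/287)) = 20740*(7*sqrt(41)) = 145180*sqrt(41)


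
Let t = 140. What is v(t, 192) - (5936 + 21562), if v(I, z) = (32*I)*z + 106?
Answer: 832768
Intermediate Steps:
v(I, z) = 106 + 32*I*z (v(I, z) = 32*I*z + 106 = 106 + 32*I*z)
v(t, 192) - (5936 + 21562) = (106 + 32*140*192) - (5936 + 21562) = (106 + 860160) - 1*27498 = 860266 - 27498 = 832768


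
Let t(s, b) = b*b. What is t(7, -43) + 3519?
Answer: 5368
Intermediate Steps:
t(s, b) = b²
t(7, -43) + 3519 = (-43)² + 3519 = 1849 + 3519 = 5368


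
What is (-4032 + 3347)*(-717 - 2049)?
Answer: 1894710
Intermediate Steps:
(-4032 + 3347)*(-717 - 2049) = -685*(-2766) = 1894710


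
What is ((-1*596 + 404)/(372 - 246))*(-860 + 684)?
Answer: 5632/21 ≈ 268.19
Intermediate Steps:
((-1*596 + 404)/(372 - 246))*(-860 + 684) = ((-596 + 404)/126)*(-176) = -192*1/126*(-176) = -32/21*(-176) = 5632/21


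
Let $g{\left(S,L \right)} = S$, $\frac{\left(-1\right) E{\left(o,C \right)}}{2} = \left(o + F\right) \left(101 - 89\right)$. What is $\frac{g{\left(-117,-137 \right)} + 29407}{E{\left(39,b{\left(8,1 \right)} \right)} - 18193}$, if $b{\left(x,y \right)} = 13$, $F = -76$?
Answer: $- \frac{5858}{3461} \approx -1.6926$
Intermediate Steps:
$E{\left(o,C \right)} = 1824 - 24 o$ ($E{\left(o,C \right)} = - 2 \left(o - 76\right) \left(101 - 89\right) = - 2 \left(-76 + o\right) 12 = - 2 \left(-912 + 12 o\right) = 1824 - 24 o$)
$\frac{g{\left(-117,-137 \right)} + 29407}{E{\left(39,b{\left(8,1 \right)} \right)} - 18193} = \frac{-117 + 29407}{\left(1824 - 936\right) - 18193} = \frac{29290}{\left(1824 - 936\right) - 18193} = \frac{29290}{888 - 18193} = \frac{29290}{-17305} = 29290 \left(- \frac{1}{17305}\right) = - \frac{5858}{3461}$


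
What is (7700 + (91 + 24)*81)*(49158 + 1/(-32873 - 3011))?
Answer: 30014216192065/35884 ≈ 8.3642e+8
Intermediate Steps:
(7700 + (91 + 24)*81)*(49158 + 1/(-32873 - 3011)) = (7700 + 115*81)*(49158 + 1/(-35884)) = (7700 + 9315)*(49158 - 1/35884) = 17015*(1763985671/35884) = 30014216192065/35884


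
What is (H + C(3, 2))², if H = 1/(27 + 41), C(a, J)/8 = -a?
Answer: 2660161/4624 ≈ 575.29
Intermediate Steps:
C(a, J) = -8*a (C(a, J) = 8*(-a) = -8*a)
H = 1/68 ≈ 0.014706
(H + C(3, 2))² = (1/68 - 8*3)² = (1/68 - 24)² = (-1631/68)² = 2660161/4624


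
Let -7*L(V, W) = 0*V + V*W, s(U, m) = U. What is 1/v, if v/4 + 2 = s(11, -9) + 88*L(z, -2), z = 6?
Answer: 7/4476 ≈ 0.0015639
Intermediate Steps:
L(V, W) = -V*W/7 (L(V, W) = -(0*V + V*W)/7 = -(0 + V*W)/7 = -V*W/7)
v = 4476/7 (v = -8 + 4*(11 + 88*(-⅐*6*(-2))) = -8 + 4*(11 + 88*(12/7)) = -8 + 4*(11 + 1056/7) = -8 + 4*(1133/7) = -8 + 4532/7 = 4476/7 ≈ 639.43)
1/v = 1/(4476/7) = 7/4476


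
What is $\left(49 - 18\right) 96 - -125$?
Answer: $3101$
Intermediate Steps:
$\left(49 - 18\right) 96 - -125 = 31 \cdot 96 + 125 = 2976 + 125 = 3101$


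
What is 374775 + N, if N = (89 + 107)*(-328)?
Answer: 310487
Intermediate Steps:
N = -64288 (N = 196*(-328) = -64288)
374775 + N = 374775 - 64288 = 310487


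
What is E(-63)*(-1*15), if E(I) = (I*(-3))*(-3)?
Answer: 8505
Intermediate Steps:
E(I) = 9*I (E(I) = -3*I*(-3) = 9*I)
E(-63)*(-1*15) = (9*(-63))*(-1*15) = -567*(-15) = 8505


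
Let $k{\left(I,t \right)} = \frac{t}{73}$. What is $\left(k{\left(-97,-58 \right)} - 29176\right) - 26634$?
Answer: $- \frac{4074188}{73} \approx -55811.0$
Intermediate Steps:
$k{\left(I,t \right)} = \frac{t}{73}$ ($k{\left(I,t \right)} = t \frac{1}{73} = \frac{t}{73}$)
$\left(k{\left(-97,-58 \right)} - 29176\right) - 26634 = \left(\frac{1}{73} \left(-58\right) - 29176\right) - 26634 = \left(- \frac{58}{73} - 29176\right) - 26634 = - \frac{2129906}{73} - 26634 = - \frac{4074188}{73}$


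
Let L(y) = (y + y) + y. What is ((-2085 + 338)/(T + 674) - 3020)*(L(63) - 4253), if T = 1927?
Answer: 31929901088/2601 ≈ 1.2276e+7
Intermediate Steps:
L(y) = 3*y (L(y) = 2*y + y = 3*y)
((-2085 + 338)/(T + 674) - 3020)*(L(63) - 4253) = ((-2085 + 338)/(1927 + 674) - 3020)*(3*63 - 4253) = (-1747/2601 - 3020)*(189 - 4253) = (-1747*1/2601 - 3020)*(-4064) = (-1747/2601 - 3020)*(-4064) = -7856767/2601*(-4064) = 31929901088/2601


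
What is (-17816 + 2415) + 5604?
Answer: -9797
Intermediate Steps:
(-17816 + 2415) + 5604 = -15401 + 5604 = -9797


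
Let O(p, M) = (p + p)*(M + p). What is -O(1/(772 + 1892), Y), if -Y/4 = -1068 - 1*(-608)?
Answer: -4901761/3548448 ≈ -1.3814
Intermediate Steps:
Y = 1840 (Y = -4*(-1068 - 1*(-608)) = -4*(-1068 + 608) = -4*(-460) = 1840)
O(p, M) = 2*p*(M + p) (O(p, M) = (2*p)*(M + p) = 2*p*(M + p))
-O(1/(772 + 1892), Y) = -2*(1840 + 1/(772 + 1892))/(772 + 1892) = -2*(1840 + 1/2664)/2664 = -2*4901761/(2664*2664) = -1*4901761/3548448 = -4901761/3548448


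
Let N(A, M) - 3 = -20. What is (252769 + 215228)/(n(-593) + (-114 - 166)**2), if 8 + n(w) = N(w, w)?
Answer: 155999/26125 ≈ 5.9713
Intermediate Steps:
N(A, M) = -17 (N(A, M) = 3 - 20 = -17)
n(w) = -25 (n(w) = -8 - 17 = -25)
(252769 + 215228)/(n(-593) + (-114 - 166)**2) = (252769 + 215228)/(-25 + (-114 - 166)**2) = 467997/(-25 + (-280)**2) = 467997/(-25 + 78400) = 467997/78375 = 467997*(1/78375) = 155999/26125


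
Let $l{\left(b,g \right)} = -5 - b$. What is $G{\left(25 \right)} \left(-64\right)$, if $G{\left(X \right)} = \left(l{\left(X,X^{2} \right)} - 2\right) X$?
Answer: $51200$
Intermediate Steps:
$G{\left(X \right)} = X \left(-7 - X\right)$ ($G{\left(X \right)} = \left(\left(-5 - X\right) - 2\right) X = \left(-7 - X\right) X = X \left(-7 - X\right)$)
$G{\left(25 \right)} \left(-64\right) = \left(-1\right) 25 \left(7 + 25\right) \left(-64\right) = \left(-1\right) 25 \cdot 32 \left(-64\right) = \left(-800\right) \left(-64\right) = 51200$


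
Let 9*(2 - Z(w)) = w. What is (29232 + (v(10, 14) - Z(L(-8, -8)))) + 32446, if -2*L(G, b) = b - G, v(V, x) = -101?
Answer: 61575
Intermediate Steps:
L(G, b) = G/2 - b/2 (L(G, b) = -(b - G)/2 = G/2 - b/2)
Z(w) = 2 - w/9
(29232 + (v(10, 14) - Z(L(-8, -8)))) + 32446 = (29232 + (-101 - (2 - ((½)*(-8) - ½*(-8))/9))) + 32446 = (29232 + (-101 - (2 - (-4 + 4)/9))) + 32446 = (29232 + (-101 - (2 - ⅑*0))) + 32446 = (29232 + (-101 - (2 + 0))) + 32446 = (29232 + (-101 - 1*2)) + 32446 = (29232 + (-101 - 2)) + 32446 = (29232 - 103) + 32446 = 29129 + 32446 = 61575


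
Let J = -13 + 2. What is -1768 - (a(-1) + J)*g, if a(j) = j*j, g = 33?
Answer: -1438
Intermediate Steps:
a(j) = j²
J = -11
-1768 - (a(-1) + J)*g = -1768 - ((-1)² - 11)*33 = -1768 - (1 - 11)*33 = -1768 - (-10)*33 = -1768 - 1*(-330) = -1768 + 330 = -1438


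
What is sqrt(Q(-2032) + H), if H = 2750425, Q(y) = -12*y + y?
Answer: 29*sqrt(3297) ≈ 1665.2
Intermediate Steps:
Q(y) = -11*y
sqrt(Q(-2032) + H) = sqrt(-11*(-2032) + 2750425) = sqrt(22352 + 2750425) = sqrt(2772777) = 29*sqrt(3297)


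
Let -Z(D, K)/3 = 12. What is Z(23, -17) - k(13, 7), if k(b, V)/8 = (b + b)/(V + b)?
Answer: -232/5 ≈ -46.400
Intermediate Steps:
k(b, V) = 16*b/(V + b) (k(b, V) = 8*((b + b)/(V + b)) = 8*((2*b)/(V + b)) = 8*(2*b/(V + b)) = 16*b/(V + b))
Z(D, K) = -36 (Z(D, K) = -3*12 = -36)
Z(23, -17) - k(13, 7) = -36 - 16*13/(7 + 13) = -36 - 16*13/20 = -36 - 1*52/5 = -36 - 52/5 = -232/5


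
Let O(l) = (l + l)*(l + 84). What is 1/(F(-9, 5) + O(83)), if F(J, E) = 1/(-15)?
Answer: 15/415829 ≈ 3.6073e-5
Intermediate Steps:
O(l) = 2*l*(84 + l) (O(l) = (2*l)*(84 + l) = 2*l*(84 + l))
F(J, E) = -1/15
1/(F(-9, 5) + O(83)) = 1/(-1/15 + 2*83*(84 + 83)) = 1/(-1/15 + 2*83*167) = 1/(-1/15 + 27722) = 1/(415829/15) = 15/415829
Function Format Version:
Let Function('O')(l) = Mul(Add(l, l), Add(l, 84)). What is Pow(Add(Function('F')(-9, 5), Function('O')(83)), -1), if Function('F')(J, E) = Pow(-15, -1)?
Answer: Rational(15, 415829) ≈ 3.6073e-5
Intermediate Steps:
Function('O')(l) = Mul(2, l, Add(84, l)) (Function('O')(l) = Mul(Mul(2, l), Add(84, l)) = Mul(2, l, Add(84, l)))
Function('F')(J, E) = Rational(-1, 15)
Pow(Add(Function('F')(-9, 5), Function('O')(83)), -1) = Pow(Add(Rational(-1, 15), Mul(2, 83, Add(84, 83))), -1) = Pow(Add(Rational(-1, 15), Mul(2, 83, 167)), -1) = Pow(Add(Rational(-1, 15), 27722), -1) = Pow(Rational(415829, 15), -1) = Rational(15, 415829)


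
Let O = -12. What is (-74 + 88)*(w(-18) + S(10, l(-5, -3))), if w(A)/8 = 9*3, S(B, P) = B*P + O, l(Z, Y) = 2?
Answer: 3136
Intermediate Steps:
S(B, P) = -12 + B*P (S(B, P) = B*P - 12 = -12 + B*P)
w(A) = 216 (w(A) = 8*(9*3) = 8*27 = 216)
(-74 + 88)*(w(-18) + S(10, l(-5, -3))) = (-74 + 88)*(216 + (-12 + 10*2)) = 14*(216 + (-12 + 20)) = 14*(216 + 8) = 14*224 = 3136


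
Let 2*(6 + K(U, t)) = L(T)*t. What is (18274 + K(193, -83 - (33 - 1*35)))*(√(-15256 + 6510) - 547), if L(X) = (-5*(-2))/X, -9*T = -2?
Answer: -17991377/2 + 32891*I*√8746/2 ≈ -8.9957e+6 + 1.538e+6*I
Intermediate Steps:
T = 2/9 (T = -⅑*(-2) = 2/9 ≈ 0.22222)
L(X) = 10/X
K(U, t) = -6 + 45*t/2 (K(U, t) = -6 + ((10/(2/9))*t)/2 = -6 + ((10*(9/2))*t)/2 = -6 + (45*t)/2 = -6 + 45*t/2)
(18274 + K(193, -83 - (33 - 1*35)))*(√(-15256 + 6510) - 547) = (18274 + (-6 + 45*(-83 - (33 - 1*35))/2))*(√(-15256 + 6510) - 547) = (18274 + (-6 + 45*(-83 - (33 - 35))/2))*(√(-8746) - 547) = (18274 + (-6 + 45*(-83 - 1*(-2))/2))*(I*√8746 - 547) = (18274 + (-6 + 45*(-83 + 2)/2))*(-547 + I*√8746) = (18274 + (-6 + (45/2)*(-81)))*(-547 + I*√8746) = (18274 + (-6 - 3645/2))*(-547 + I*√8746) = (18274 - 3657/2)*(-547 + I*√8746) = 32891*(-547 + I*√8746)/2 = -17991377/2 + 32891*I*√8746/2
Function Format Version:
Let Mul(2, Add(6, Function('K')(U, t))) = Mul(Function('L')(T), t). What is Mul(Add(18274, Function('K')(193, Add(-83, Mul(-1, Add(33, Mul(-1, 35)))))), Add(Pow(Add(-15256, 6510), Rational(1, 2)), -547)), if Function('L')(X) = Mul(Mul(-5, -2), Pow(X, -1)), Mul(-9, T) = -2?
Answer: Add(Rational(-17991377, 2), Mul(Rational(32891, 2), I, Pow(8746, Rational(1, 2)))) ≈ Add(-8.9957e+6, Mul(1.5380e+6, I))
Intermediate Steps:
T = Rational(2, 9) (T = Mul(Rational(-1, 9), -2) = Rational(2, 9) ≈ 0.22222)
Function('L')(X) = Mul(10, Pow(X, -1))
Function('K')(U, t) = Add(-6, Mul(Rational(45, 2), t)) (Function('K')(U, t) = Add(-6, Mul(Rational(1, 2), Mul(Mul(10, Pow(Rational(2, 9), -1)), t))) = Add(-6, Mul(Rational(1, 2), Mul(Mul(10, Rational(9, 2)), t))) = Add(-6, Mul(Rational(1, 2), Mul(45, t))) = Add(-6, Mul(Rational(45, 2), t)))
Mul(Add(18274, Function('K')(193, Add(-83, Mul(-1, Add(33, Mul(-1, 35)))))), Add(Pow(Add(-15256, 6510), Rational(1, 2)), -547)) = Mul(Add(18274, Add(-6, Mul(Rational(45, 2), Add(-83, Mul(-1, Add(33, Mul(-1, 35))))))), Add(Pow(Add(-15256, 6510), Rational(1, 2)), -547)) = Mul(Add(18274, Add(-6, Mul(Rational(45, 2), Add(-83, Mul(-1, Add(33, -35)))))), Add(Pow(-8746, Rational(1, 2)), -547)) = Mul(Add(18274, Add(-6, Mul(Rational(45, 2), Add(-83, Mul(-1, -2))))), Add(Mul(I, Pow(8746, Rational(1, 2))), -547)) = Mul(Add(18274, Add(-6, Mul(Rational(45, 2), Add(-83, 2)))), Add(-547, Mul(I, Pow(8746, Rational(1, 2))))) = Mul(Add(18274, Add(-6, Mul(Rational(45, 2), -81))), Add(-547, Mul(I, Pow(8746, Rational(1, 2))))) = Mul(Add(18274, Add(-6, Rational(-3645, 2))), Add(-547, Mul(I, Pow(8746, Rational(1, 2))))) = Mul(Add(18274, Rational(-3657, 2)), Add(-547, Mul(I, Pow(8746, Rational(1, 2))))) = Mul(Rational(32891, 2), Add(-547, Mul(I, Pow(8746, Rational(1, 2))))) = Add(Rational(-17991377, 2), Mul(Rational(32891, 2), I, Pow(8746, Rational(1, 2))))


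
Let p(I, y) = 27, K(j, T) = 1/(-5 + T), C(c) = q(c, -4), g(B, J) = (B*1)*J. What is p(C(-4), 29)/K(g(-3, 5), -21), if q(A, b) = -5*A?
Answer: -702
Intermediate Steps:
g(B, J) = B*J
C(c) = -5*c
p(C(-4), 29)/K(g(-3, 5), -21) = 27/(1/(-5 - 21)) = 27/(1/(-26)) = 27/(-1/26) = 27*(-26) = -702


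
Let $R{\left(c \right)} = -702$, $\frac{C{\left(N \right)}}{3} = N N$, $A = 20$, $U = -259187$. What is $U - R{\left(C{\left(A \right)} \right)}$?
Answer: $-258485$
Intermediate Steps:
$C{\left(N \right)} = 3 N^{2}$ ($C{\left(N \right)} = 3 N N = 3 N^{2}$)
$U - R{\left(C{\left(A \right)} \right)} = -259187 - -702 = -259187 + 702 = -258485$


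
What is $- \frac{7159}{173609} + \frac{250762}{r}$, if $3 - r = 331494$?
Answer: $- \frac{45907684127}{57549821019} \approx -0.7977$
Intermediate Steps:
$r = -331491$ ($r = 3 - 331494 = -331491$)
$- \frac{7159}{173609} + \frac{250762}{r} = - \frac{7159}{173609} + \frac{250762}{-331491} = \left(-7159\right) \frac{1}{173609} + 250762 \left(- \frac{1}{331491}\right) = - \frac{7159}{173609} - \frac{250762}{331491} = - \frac{45907684127}{57549821019}$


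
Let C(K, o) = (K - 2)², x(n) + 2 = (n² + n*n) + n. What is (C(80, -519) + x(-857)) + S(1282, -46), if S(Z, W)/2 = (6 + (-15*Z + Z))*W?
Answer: 3124787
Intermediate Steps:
x(n) = -2 + n + 2*n² (x(n) = -2 + ((n² + n*n) + n) = -2 + ((n² + n²) + n) = -2 + (2*n² + n) = -2 + (n + 2*n²) = -2 + n + 2*n²)
C(K, o) = (-2 + K)²
S(Z, W) = 2*W*(6 - 14*Z) (S(Z, W) = 2*((6 + (-15*Z + Z))*W) = 2*((6 - 14*Z)*W) = 2*(W*(6 - 14*Z)) = 2*W*(6 - 14*Z))
(C(80, -519) + x(-857)) + S(1282, -46) = ((-2 + 80)² + (-2 - 857 + 2*(-857)²)) + 4*(-46)*(3 - 7*1282) = (78² + (-2 - 857 + 2*734449)) + 4*(-46)*(3 - 8974) = (6084 + (-2 - 857 + 1468898)) + 4*(-46)*(-8971) = (6084 + 1468039) + 1650664 = 1474123 + 1650664 = 3124787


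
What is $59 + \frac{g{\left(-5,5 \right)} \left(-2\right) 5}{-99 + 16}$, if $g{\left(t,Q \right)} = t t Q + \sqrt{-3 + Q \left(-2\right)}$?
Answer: $\frac{6147}{83} + \frac{10 i \sqrt{13}}{83} \approx 74.06 + 0.4344 i$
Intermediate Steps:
$g{\left(t,Q \right)} = \sqrt{-3 - 2 Q} + Q t^{2}$ ($g{\left(t,Q \right)} = t^{2} Q + \sqrt{-3 - 2 Q} = Q t^{2} + \sqrt{-3 - 2 Q} = \sqrt{-3 - 2 Q} + Q t^{2}$)
$59 + \frac{g{\left(-5,5 \right)} \left(-2\right) 5}{-99 + 16} = 59 + \frac{\left(\sqrt{-3 - 10} + 5 \left(-5\right)^{2}\right) \left(-2\right) 5}{-99 + 16} = 59 + \frac{\left(\sqrt{-3 - 10} + 5 \cdot 25\right) \left(-2\right) 5}{-83} = 59 + \left(\sqrt{-13} + 125\right) \left(-2\right) 5 \left(- \frac{1}{83}\right) = 59 + \left(i \sqrt{13} + 125\right) \left(-2\right) 5 \left(- \frac{1}{83}\right) = 59 + \left(125 + i \sqrt{13}\right) \left(-2\right) 5 \left(- \frac{1}{83}\right) = 59 + \left(-250 - 2 i \sqrt{13}\right) 5 \left(- \frac{1}{83}\right) = 59 + \left(-1250 - 10 i \sqrt{13}\right) \left(- \frac{1}{83}\right) = 59 + \left(\frac{1250}{83} + \frac{10 i \sqrt{13}}{83}\right) = \frac{6147}{83} + \frac{10 i \sqrt{13}}{83}$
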